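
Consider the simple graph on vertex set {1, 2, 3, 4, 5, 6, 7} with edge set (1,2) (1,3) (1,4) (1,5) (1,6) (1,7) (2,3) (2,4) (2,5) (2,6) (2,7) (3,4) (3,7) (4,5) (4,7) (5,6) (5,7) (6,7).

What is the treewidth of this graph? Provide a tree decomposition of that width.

Each bag holds 5 vertices, so the decomposition has width 4, which upper-bounds the treewidth. On the other hand G contains the 5-clique {1, 2, 3, 4, 7}. A clique must lie in a single bag of any decomposition, so no decomposition can have width below 4. Hence tw(G) = 4 exactly.

Treewidth 4.
One such decomposition:
Bags: B1 = {1, 2, 5, 6, 7}  B2 = {1, 2, 4, 5, 7}  B3 = {1, 2, 3, 4, 7}
Tree: B1–B2, B2–B3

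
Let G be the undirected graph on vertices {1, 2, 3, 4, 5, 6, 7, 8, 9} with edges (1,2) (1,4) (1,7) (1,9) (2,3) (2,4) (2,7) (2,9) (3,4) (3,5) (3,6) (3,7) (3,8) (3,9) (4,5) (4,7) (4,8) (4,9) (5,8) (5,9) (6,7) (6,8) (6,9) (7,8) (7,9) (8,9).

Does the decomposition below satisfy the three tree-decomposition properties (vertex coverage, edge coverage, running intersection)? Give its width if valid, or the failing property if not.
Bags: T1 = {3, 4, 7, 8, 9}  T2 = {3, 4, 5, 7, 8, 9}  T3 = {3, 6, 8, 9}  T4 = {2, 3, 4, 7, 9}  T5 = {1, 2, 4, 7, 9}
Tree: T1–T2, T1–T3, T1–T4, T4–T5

No — edge (7,6) lies in no bag.

A tree decomposition must satisfy three properties: every vertex lies in some bag; for every edge, both endpoints lie together in some bag; and for every vertex, the bags containing it form a connected subtree. Here edge (7,6) lies in no bag, so the decomposition is invalid.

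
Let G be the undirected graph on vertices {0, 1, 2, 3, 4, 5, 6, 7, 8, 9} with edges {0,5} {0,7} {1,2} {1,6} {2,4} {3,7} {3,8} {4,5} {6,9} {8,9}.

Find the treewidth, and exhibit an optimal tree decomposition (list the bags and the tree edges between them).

Treewidth 2.
Bags: B1 = {0, 5, 7}  B2 = {3, 5, 7}  B3 = {3, 5, 8}  B4 = {5, 8, 9}  B5 = {5, 6, 9}  B6 = {1, 5, 6}  B7 = {1, 2, 5}  B8 = {2, 4, 5}
Tree: B1–B2, B2–B3, B3–B4, B4–B5, B5–B6, B6–B7, B7–B8

Every bag has size at most 3, so the width is 3 − 1 = 2 and tw(G) ≤ 2. The edges 5–0–7–3–8–9–6–1–2–4–5 form a cycle, so G is not a tree and its treewidth is at least 2. Therefore the treewidth is 2.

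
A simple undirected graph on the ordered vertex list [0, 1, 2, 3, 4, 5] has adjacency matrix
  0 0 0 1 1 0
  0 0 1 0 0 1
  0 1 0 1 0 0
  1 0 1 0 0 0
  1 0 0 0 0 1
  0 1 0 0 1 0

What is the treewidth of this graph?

A width-2 tree decomposition is:
Bags: B1 = {0, 4, 5}  B2 = {0, 1, 5}  B3 = {0, 1, 2}  B4 = {0, 2, 3}
Tree: B1–B2, B2–B3, B3–B4
The largest bag has 3 vertices, giving width 2; this decomposition certifies tw(G) ≤ 2. Since 0–4–5–1–2–3–0 is a cycle in G, G is not acyclic. Forests are exactly the graphs of treewidth ≤ 1, so tw(G) ≥ 2. Therefore the treewidth is 2.

2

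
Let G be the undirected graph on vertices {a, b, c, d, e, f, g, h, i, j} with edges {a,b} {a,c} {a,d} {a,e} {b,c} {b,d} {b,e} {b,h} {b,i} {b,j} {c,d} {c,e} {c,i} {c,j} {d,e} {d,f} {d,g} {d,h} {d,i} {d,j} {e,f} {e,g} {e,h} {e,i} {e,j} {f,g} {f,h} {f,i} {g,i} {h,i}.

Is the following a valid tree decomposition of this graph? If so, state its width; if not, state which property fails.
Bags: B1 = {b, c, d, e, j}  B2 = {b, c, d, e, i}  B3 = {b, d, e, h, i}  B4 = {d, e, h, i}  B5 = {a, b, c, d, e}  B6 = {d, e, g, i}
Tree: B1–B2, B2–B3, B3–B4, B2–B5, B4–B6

A tree decomposition must satisfy three properties: every vertex lies in some bag; for every edge, both endpoints lie together in some bag; and for every vertex, the bags containing it form a connected subtree. Here vertex f appears in no bag, so the decomposition is invalid.

No — vertex f appears in no bag.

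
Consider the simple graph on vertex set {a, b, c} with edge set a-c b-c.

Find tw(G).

A width-1 tree decomposition is:
Bags: B1 = {b, c}  B2 = {a, c}
Tree: B1–B2
Each bag holds 2 vertices, so the decomposition has width 1, which upper-bounds the treewidth. G has an edge, so its treewidth is at least 1. The upper and lower bounds meet at 1, so that is the treewidth.

1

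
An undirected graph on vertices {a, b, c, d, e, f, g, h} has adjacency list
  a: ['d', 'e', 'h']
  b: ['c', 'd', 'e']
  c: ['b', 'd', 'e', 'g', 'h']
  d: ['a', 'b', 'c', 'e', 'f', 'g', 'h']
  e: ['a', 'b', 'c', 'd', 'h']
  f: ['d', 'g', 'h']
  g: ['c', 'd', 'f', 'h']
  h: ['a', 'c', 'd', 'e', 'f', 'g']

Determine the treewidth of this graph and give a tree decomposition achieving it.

Treewidth 3.
One such decomposition:
Bags: B1 = {c, d, e, h}  B2 = {c, d, g, h}  B3 = {d, f, g, h}  B4 = {b, c, d, e}  B5 = {a, d, e, h}
Tree: B1–B2, B2–B3, B1–B4, B1–B5

Each bag holds 4 vertices, so the decomposition has width 3, which upper-bounds the treewidth. On the other hand G contains the 4-clique {c, d, g, h}. A clique must lie in a single bag of any decomposition, so no decomposition can have width below 3. The upper and lower bounds meet at 3, so that is the treewidth.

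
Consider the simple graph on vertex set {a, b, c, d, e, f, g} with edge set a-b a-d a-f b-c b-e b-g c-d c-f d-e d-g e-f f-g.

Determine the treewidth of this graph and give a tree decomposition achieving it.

Treewidth 3.
One optimal decomposition is:
Bags: B1 = {b, d, f, g}  B2 = {b, d, e, f}  B3 = {a, b, d, f}  B4 = {b, c, d, f}
Tree: B1–B2, B2–B3, B3–B4

The largest bag has 4 vertices, giving width 3; this decomposition certifies tw(G) ≤ 3. For the lower bound: the 4 vertex sets {f,g}, {b,e}, {d}, {a} are disjoint, each induces a connected subgraph, and every pair is joined by at least one edge of G. Contracting each set to a single vertex therefore yields K_{4} as a minor, and since treewidth is minor-monotone, tw(G) ≥ tw(K_{4}) = 3. Hence tw(G) = 3 exactly.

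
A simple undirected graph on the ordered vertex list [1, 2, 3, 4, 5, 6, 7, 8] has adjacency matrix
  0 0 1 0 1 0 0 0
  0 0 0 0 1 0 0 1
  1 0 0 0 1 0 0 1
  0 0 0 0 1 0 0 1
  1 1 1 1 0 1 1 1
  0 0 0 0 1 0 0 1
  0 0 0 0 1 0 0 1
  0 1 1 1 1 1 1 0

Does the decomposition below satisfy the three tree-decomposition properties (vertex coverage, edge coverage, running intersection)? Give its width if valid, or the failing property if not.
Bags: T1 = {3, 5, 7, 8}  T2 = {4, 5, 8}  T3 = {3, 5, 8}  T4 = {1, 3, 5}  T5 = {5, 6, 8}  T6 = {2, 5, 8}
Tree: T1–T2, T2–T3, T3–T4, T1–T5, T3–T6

A tree decomposition must satisfy three properties: every vertex lies in some bag; for every edge, both endpoints lie together in some bag; and for every vertex, the bags containing it form a connected subtree. Here bags containing vertex 3 are not connected in the tree, so the decomposition is invalid.

No — bags containing vertex 3 are not connected in the tree.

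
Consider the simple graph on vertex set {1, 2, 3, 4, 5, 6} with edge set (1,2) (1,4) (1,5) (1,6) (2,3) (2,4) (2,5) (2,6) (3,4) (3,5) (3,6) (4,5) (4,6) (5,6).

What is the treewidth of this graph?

4

A width-4 tree decomposition is:
Bags: B1 = {2, 3, 4, 5, 6}  B2 = {1, 2, 4, 5, 6}
Tree: B1–B2
Every bag has size at most 5, so the width is 5 − 1 = 4 and tw(G) ≤ 4. On the other hand G contains the 5-clique {1, 2, 4, 5, 6}. A clique must lie in a single bag of any decomposition, so no decomposition can have width below 4. Combining the bounds, tw(G) = 4.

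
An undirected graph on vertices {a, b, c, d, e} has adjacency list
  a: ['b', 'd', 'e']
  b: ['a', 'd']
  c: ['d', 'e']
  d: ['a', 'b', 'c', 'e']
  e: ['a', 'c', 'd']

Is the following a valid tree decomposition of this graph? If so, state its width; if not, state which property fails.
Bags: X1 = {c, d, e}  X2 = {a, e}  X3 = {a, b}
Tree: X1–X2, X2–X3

A tree decomposition must satisfy three properties: every vertex lies in some bag; for every edge, both endpoints lie together in some bag; and for every vertex, the bags containing it form a connected subtree. Here edge (d,a) lies in no bag, so the decomposition is invalid.

No — edge (d,a) lies in no bag.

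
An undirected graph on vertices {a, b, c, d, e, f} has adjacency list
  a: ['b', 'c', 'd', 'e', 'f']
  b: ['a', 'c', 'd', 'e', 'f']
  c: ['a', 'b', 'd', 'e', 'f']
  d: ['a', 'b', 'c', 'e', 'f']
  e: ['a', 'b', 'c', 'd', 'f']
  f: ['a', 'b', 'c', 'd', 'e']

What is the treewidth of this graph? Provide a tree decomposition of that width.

Treewidth 5.
One optimal decomposition is:
Bags: B1 = {a, b, c, d, e, f}
Tree: (single bag)

A single bag containing all 6 vertices is trivially a valid decomposition of width 5. Conversely, {a, b, c, d, e, f} is a clique of size 6, and the vertices of any clique must share a bag in every tree decomposition; so some bag has ≥ 6 vertices and tw(G) ≥ 5. Hence tw(G) = 5 exactly.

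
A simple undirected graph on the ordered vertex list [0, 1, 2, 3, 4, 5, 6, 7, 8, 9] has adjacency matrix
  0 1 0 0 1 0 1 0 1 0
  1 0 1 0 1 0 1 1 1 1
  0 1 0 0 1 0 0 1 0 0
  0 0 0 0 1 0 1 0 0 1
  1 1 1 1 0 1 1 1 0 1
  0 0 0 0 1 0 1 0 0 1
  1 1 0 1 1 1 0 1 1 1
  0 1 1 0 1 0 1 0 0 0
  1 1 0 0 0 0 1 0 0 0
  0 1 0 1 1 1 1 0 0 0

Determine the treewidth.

A width-3 tree decomposition is:
Bags: B1 = {3, 4, 6, 9}  B2 = {1, 4, 6, 9}  B3 = {1, 4, 6, 7}  B4 = {0, 1, 4, 6}  B5 = {1, 2, 4, 7}  B6 = {0, 1, 6, 8}  B7 = {4, 5, 6, 9}
Tree: B1–B2, B2–B3, B3–B4, B3–B5, B4–B6, B2–B7
Each bag holds 4 vertices, so the decomposition has width 3, which upper-bounds the treewidth. For the lower bound, the 4 vertices {0, 1, 6, 8} are pairwise adjacent, and any tree decomposition puts a clique entirely inside one bag — forcing width ≥ 3. The upper and lower bounds meet at 3, so that is the treewidth.

3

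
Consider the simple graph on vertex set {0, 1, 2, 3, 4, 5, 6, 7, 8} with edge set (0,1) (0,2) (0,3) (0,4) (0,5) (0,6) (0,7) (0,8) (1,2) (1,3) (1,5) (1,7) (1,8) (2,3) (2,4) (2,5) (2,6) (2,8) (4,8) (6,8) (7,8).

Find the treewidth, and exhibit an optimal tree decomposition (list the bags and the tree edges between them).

Each bag holds 4 vertices, so the decomposition has width 3, which upper-bounds the treewidth. For the lower bound, the 4 vertices {0, 1, 2, 8} are pairwise adjacent, and any tree decomposition puts a clique entirely inside one bag — forcing width ≥ 3. Therefore the treewidth is 3.

Treewidth 3.
Bags: B1 = {0, 1, 2, 8}  B2 = {0, 1, 2, 3}  B3 = {0, 1, 7, 8}  B4 = {0, 1, 2, 5}  B5 = {0, 2, 4, 8}  B6 = {0, 2, 6, 8}
Tree: B1–B2, B1–B3, B2–B4, B1–B5, B1–B6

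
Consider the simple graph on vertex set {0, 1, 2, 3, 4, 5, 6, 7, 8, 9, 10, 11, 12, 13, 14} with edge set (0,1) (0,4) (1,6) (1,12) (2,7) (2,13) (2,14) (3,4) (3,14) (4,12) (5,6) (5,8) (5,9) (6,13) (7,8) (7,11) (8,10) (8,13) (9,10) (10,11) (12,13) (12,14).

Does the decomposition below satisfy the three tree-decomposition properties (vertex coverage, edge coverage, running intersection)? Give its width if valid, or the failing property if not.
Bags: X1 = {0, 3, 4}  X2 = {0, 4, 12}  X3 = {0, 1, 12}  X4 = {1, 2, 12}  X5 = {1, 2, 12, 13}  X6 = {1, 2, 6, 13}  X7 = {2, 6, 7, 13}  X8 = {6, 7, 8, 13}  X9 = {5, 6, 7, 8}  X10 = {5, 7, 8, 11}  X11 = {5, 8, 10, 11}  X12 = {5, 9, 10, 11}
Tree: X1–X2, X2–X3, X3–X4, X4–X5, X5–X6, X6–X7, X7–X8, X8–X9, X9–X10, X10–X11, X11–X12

No — vertex 14 appears in no bag.

A tree decomposition must satisfy three properties: every vertex lies in some bag; for every edge, both endpoints lie together in some bag; and for every vertex, the bags containing it form a connected subtree. Here vertex 14 appears in no bag, so the decomposition is invalid.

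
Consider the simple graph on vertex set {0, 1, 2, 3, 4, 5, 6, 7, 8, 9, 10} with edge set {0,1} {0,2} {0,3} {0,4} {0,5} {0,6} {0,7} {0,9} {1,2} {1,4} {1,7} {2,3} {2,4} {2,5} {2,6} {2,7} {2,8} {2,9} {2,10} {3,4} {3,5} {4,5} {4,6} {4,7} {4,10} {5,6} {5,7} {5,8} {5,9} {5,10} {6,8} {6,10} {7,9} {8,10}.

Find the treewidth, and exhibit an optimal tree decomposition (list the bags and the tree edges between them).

Treewidth 4.
One optimal decomposition is:
Bags: B1 = {0, 2, 4, 5, 6}  B2 = {0, 2, 4, 5, 7}  B3 = {0, 1, 2, 4, 7}  B4 = {0, 2, 3, 4, 5}  B5 = {2, 4, 5, 6, 10}  B6 = {0, 2, 5, 7, 9}  B7 = {2, 5, 6, 8, 10}
Tree: B1–B2, B2–B3, B1–B4, B1–B5, B2–B6, B5–B7

Every bag has size at most 5, so the width is 5 − 1 = 4 and tw(G) ≤ 4. Conversely, {0, 1, 2, 4, 7} is a clique of size 5, and the vertices of any clique must share a bag in every tree decomposition; so some bag has ≥ 5 vertices and tw(G) ≥ 4. The upper and lower bounds meet at 4, so that is the treewidth.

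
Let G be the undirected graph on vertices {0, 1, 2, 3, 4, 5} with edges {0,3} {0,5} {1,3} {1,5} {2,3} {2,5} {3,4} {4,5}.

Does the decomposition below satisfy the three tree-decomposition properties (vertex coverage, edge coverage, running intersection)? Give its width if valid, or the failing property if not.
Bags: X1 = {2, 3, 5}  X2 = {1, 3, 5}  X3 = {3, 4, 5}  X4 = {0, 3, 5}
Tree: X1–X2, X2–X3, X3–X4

Yes; width 2.

Every vertex of G appears in some bag (union = {0, 1, 2, 3, 4, 5}); every edge is covered by a bag; and for each vertex v the set of bags containing v is connected in the bag tree. The decomposition is therefore valid. The largest bag has 3 vertices, so the width is 2.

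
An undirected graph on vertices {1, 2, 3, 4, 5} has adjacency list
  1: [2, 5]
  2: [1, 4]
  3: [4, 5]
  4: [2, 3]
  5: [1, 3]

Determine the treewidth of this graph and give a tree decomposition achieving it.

Treewidth 2.
One such decomposition:
Bags: B1 = {1, 3, 5}  B2 = {1, 2, 3}  B3 = {2, 3, 4}
Tree: B1–B2, B2–B3

Every bag has size at most 3, so the width is 3 − 1 = 2 and tw(G) ≤ 2. Since 3–5–1–2–4–3 is a cycle in G, G is not acyclic. Forests are exactly the graphs of treewidth ≤ 1, so tw(G) ≥ 2. Therefore the treewidth is 2.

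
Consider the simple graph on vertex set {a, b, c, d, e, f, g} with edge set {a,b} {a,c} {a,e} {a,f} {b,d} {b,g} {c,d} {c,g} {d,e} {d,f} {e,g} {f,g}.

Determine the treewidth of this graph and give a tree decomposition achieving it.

Each bag holds 4 vertices, so the decomposition has width 3, which upper-bounds the treewidth. For the lower bound: the 4 vertex sets {c,g}, {b,d}, {a}, {f} are disjoint, each induces a connected subgraph, and every pair is joined by at least one edge of G. Contracting each set to a single vertex therefore yields K_{4} as a minor, and since treewidth is minor-monotone, tw(G) ≥ tw(K_{4}) = 3. Hence tw(G) = 3 exactly.

Treewidth 3.
One such decomposition:
Bags: B1 = {a, c, d, g}  B2 = {a, b, d, g}  B3 = {a, d, f, g}  B4 = {a, d, e, g}
Tree: B1–B2, B2–B3, B3–B4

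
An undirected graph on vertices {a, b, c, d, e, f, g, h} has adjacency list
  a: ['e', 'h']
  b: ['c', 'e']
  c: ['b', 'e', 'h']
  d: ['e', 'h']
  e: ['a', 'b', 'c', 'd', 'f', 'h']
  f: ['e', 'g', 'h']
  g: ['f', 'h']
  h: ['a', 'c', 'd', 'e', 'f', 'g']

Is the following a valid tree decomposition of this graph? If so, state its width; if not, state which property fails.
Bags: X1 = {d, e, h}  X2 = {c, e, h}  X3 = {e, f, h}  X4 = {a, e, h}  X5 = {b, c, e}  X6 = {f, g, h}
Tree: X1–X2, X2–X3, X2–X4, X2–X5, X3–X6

Vertex coverage: the bags together contain {a, b, c, d, e, f, g, h}, the full vertex set. Edge coverage: each edge of G has both endpoints in at least one bag. Running intersection: for every vertex, the bags containing it form a connected subtree. All three properties hold, so this is a valid tree decomposition of width max|bag| − 1 = 2, and hence tw(G) ≤ 2.

Yes; width 2.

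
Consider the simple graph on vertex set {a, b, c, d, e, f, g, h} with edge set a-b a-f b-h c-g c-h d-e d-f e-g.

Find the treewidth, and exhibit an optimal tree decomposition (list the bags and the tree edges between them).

Each bag holds 3 vertices, so the decomposition has width 2, which upper-bounds the treewidth. For the lower bound, G contains the cycle c–h–b–a–f–d–e–g–c, so G is not a forest; only forests have treewidth ≤ 1, hence tw(G) ≥ 2. Hence tw(G) = 2 exactly.

Treewidth 2.
Bags: B1 = {b, c, h}  B2 = {a, b, c}  B3 = {a, c, f}  B4 = {c, d, f}  B5 = {c, d, e}  B6 = {c, e, g}
Tree: B1–B2, B2–B3, B3–B4, B4–B5, B5–B6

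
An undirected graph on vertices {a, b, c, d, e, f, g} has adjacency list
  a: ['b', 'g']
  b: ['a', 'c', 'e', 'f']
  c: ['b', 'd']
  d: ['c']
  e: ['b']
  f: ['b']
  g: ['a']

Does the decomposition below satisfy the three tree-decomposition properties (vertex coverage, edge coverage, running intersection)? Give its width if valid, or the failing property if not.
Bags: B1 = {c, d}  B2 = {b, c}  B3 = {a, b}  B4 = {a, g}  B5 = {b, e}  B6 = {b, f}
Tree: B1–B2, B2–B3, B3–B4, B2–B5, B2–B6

Yes; width 1.

Every vertex of G appears in some bag (union = {a, b, c, d, e, f, g}); every edge is covered by a bag; and for each vertex v the set of bags containing v is connected in the bag tree. The decomposition is therefore valid. The largest bag has 2 vertices, so the width is 1.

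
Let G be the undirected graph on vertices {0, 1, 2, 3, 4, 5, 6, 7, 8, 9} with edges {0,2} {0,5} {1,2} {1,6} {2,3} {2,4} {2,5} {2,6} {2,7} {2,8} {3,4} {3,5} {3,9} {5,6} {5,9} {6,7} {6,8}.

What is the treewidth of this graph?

A width-2 tree decomposition is:
Bags: B1 = {2, 5, 6}  B2 = {2, 6, 7}  B3 = {2, 6, 8}  B4 = {1, 2, 6}  B5 = {2, 3, 5}  B6 = {3, 5, 9}  B7 = {0, 2, 5}  B8 = {2, 3, 4}
Tree: B1–B2, B1–B3, B2–B4, B1–B5, B5–B6, B5–B7, B5–B8
Each bag holds 3 vertices, so the decomposition has width 2, which upper-bounds the treewidth. Conversely, {3, 5, 9} is a clique of size 3, and the vertices of any clique must share a bag in every tree decomposition; so some bag has ≥ 3 vertices and tw(G) ≥ 2. The upper and lower bounds meet at 2, so that is the treewidth.

2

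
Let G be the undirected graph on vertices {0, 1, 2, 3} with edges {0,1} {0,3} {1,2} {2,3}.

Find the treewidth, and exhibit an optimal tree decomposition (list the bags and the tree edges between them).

The largest bag has 3 vertices, giving width 2; this decomposition certifies tw(G) ≤ 2. The edges 1–0–3–2–1 form a cycle, so G is not a tree and its treewidth is at least 2. Therefore the treewidth is 2.

Treewidth 2.
One optimal decomposition is:
Bags: B1 = {0, 1, 3}  B2 = {1, 2, 3}
Tree: B1–B2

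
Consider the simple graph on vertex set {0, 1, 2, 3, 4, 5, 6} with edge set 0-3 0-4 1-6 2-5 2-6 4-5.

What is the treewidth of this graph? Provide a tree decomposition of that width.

Every bag has size at most 2, so the width is 2 − 1 = 1 and tw(G) ≤ 1. Any graph with an edge has treewidth ≥ 1, and G has the edge 1–6. Combining the bounds, tw(G) = 1.

Treewidth 1.
One such decomposition:
Bags: B1 = {1, 6}  B2 = {2, 6}  B3 = {2, 5}  B4 = {4, 5}  B5 = {0, 4}  B6 = {0, 3}
Tree: B1–B2, B2–B3, B3–B4, B4–B5, B5–B6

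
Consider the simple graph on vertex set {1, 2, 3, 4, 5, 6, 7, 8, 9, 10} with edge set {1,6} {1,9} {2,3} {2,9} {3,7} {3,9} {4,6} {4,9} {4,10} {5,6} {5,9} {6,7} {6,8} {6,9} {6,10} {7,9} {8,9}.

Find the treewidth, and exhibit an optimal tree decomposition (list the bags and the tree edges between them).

Treewidth 2.
Bags: B1 = {4, 6, 9}  B2 = {6, 8, 9}  B3 = {6, 7, 9}  B4 = {3, 7, 9}  B5 = {5, 6, 9}  B6 = {4, 6, 10}  B7 = {1, 6, 9}  B8 = {2, 3, 9}
Tree: B1–B2, B2–B3, B3–B4, B3–B5, B1–B6, B1–B7, B4–B8

Each bag holds 3 vertices, so the decomposition has width 2, which upper-bounds the treewidth. On the other hand G contains the 3-clique {2, 3, 9}. A clique must lie in a single bag of any decomposition, so no decomposition can have width below 2. The upper and lower bounds meet at 2, so that is the treewidth.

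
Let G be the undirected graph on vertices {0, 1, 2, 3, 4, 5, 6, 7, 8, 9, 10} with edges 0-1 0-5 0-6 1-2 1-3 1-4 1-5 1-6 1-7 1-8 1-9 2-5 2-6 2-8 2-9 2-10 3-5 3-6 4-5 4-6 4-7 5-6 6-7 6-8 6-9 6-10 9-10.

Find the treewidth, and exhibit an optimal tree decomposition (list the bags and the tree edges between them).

Treewidth 3.
One such decomposition:
Bags: B1 = {1, 2, 5, 6}  B2 = {1, 4, 5, 6}  B3 = {1, 3, 5, 6}  B4 = {0, 1, 5, 6}  B5 = {1, 2, 6, 8}  B6 = {1, 4, 6, 7}  B7 = {1, 2, 6, 9}  B8 = {2, 6, 9, 10}
Tree: B1–B2, B2–B3, B3–B4, B1–B5, B2–B6, B5–B7, B7–B8

Every bag has size at most 4, so the width is 4 − 1 = 3 and tw(G) ≤ 3. On the other hand G contains the 4-clique {1, 2, 6, 8}. A clique must lie in a single bag of any decomposition, so no decomposition can have width below 3. The upper and lower bounds meet at 3, so that is the treewidth.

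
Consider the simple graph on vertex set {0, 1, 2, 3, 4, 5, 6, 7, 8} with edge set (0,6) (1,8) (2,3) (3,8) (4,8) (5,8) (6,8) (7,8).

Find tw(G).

1

A width-1 tree decomposition is:
Bags: B1 = {6, 8}  B2 = {3, 8}  B3 = {7, 8}  B4 = {2, 3}  B5 = {0, 6}  B6 = {1, 8}  B7 = {5, 8}  B8 = {4, 8}
Tree: B1–B2, B2–B3, B2–B4, B1–B5, B3–B6, B2–B7, B3–B8
The largest bag has 2 vertices, giving width 1; this decomposition certifies tw(G) ≤ 1. G has an edge, so its treewidth is at least 1. Combining the bounds, tw(G) = 1.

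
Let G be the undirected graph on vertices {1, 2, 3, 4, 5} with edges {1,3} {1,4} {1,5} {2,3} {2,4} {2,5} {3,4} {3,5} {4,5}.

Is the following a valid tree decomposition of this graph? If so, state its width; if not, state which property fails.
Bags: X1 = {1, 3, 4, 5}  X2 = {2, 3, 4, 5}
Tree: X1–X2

Every vertex of G appears in some bag (union = {1, 2, 3, 4, 5}); every edge is covered by a bag; and for each vertex v the set of bags containing v is connected in the bag tree. The decomposition is therefore valid. The largest bag has 4 vertices, so the width is 3.

Yes; width 3.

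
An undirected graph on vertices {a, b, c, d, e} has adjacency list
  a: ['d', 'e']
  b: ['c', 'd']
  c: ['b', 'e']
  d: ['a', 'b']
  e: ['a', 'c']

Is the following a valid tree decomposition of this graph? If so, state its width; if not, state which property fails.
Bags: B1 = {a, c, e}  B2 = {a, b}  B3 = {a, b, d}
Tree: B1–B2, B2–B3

A tree decomposition must satisfy three properties: every vertex lies in some bag; for every edge, both endpoints lie together in some bag; and for every vertex, the bags containing it form a connected subtree. Here edge (c,b) lies in no bag, so the decomposition is invalid.

No — edge (c,b) lies in no bag.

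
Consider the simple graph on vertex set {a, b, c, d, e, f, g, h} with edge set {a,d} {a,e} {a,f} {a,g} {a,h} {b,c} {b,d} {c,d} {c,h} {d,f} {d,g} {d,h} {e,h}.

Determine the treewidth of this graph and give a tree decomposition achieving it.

Treewidth 2.
One optimal decomposition is:
Bags: B1 = {c, d, h}  B2 = {a, d, h}  B3 = {a, d, f}  B4 = {b, c, d}  B5 = {a, e, h}  B6 = {a, d, g}
Tree: B1–B2, B2–B3, B1–B4, B2–B5, B2–B6

Each bag holds 3 vertices, so the decomposition has width 2, which upper-bounds the treewidth. For the lower bound, the 3 vertices {c, d, h} are pairwise adjacent, and any tree decomposition puts a clique entirely inside one bag — forcing width ≥ 2. Therefore the treewidth is 2.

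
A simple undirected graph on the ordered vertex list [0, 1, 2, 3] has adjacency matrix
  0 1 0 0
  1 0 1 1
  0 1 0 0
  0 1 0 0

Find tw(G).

A width-1 tree decomposition is:
Bags: B1 = {1, 3}  B2 = {1, 2}  B3 = {0, 1}
Tree: B1–B2, B1–B3
Each bag holds 2 vertices, so the decomposition has width 1, which upper-bounds the treewidth. Any graph with an edge has treewidth ≥ 1, and G has the edge 3–1. Hence tw(G) = 1 exactly.

1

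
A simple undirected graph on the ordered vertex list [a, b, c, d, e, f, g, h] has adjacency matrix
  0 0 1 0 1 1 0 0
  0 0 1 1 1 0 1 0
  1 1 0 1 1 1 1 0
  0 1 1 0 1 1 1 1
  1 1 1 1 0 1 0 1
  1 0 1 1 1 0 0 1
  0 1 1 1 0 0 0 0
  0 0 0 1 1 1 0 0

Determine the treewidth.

3

A width-3 tree decomposition is:
Bags: B1 = {d, e, f, h}  B2 = {c, d, e, f}  B3 = {b, c, d, e}  B4 = {a, c, e, f}  B5 = {b, c, d, g}
Tree: B1–B2, B2–B3, B2–B4, B3–B5
The largest bag has 4 vertices, giving width 3; this decomposition certifies tw(G) ≤ 3. On the other hand G contains the 4-clique {d, e, f, h}. A clique must lie in a single bag of any decomposition, so no decomposition can have width below 3. The upper and lower bounds meet at 3, so that is the treewidth.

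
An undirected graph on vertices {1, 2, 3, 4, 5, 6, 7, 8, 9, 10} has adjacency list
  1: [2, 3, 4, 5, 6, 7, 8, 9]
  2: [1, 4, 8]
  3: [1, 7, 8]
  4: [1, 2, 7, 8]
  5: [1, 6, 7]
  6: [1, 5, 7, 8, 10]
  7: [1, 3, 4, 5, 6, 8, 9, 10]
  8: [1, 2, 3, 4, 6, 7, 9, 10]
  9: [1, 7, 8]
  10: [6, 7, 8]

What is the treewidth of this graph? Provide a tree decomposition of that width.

Treewidth 3.
Bags: B1 = {1, 4, 7, 8}  B2 = {1, 7, 8, 9}  B3 = {1, 2, 4, 8}  B4 = {1, 3, 7, 8}  B5 = {1, 6, 7, 8}  B6 = {6, 7, 8, 10}  B7 = {1, 5, 6, 7}
Tree: B1–B2, B1–B3, B1–B4, B1–B5, B5–B6, B5–B7

Each bag holds 4 vertices, so the decomposition has width 3, which upper-bounds the treewidth. Conversely, {1, 2, 4, 8} is a clique of size 4, and the vertices of any clique must share a bag in every tree decomposition; so some bag has ≥ 4 vertices and tw(G) ≥ 3. Combining the bounds, tw(G) = 3.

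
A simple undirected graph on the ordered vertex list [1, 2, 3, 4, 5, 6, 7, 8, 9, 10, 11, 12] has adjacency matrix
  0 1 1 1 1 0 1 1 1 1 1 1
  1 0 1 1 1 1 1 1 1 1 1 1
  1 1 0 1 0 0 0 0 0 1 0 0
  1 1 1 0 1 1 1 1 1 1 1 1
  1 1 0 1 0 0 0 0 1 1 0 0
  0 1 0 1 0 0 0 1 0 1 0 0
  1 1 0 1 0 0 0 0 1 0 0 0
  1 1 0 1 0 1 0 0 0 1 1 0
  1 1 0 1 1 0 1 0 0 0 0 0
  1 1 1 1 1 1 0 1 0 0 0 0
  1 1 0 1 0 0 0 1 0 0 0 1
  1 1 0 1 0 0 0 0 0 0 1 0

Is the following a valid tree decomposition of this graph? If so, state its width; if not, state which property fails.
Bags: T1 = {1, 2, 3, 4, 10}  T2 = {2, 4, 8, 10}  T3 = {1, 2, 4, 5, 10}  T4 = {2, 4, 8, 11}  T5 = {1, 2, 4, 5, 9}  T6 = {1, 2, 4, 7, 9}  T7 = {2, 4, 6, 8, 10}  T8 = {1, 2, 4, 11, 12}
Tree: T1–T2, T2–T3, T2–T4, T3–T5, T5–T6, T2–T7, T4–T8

No — edge (1,8) lies in no bag.

A tree decomposition must satisfy three properties: every vertex lies in some bag; for every edge, both endpoints lie together in some bag; and for every vertex, the bags containing it form a connected subtree. Here edge (1,8) lies in no bag, so the decomposition is invalid.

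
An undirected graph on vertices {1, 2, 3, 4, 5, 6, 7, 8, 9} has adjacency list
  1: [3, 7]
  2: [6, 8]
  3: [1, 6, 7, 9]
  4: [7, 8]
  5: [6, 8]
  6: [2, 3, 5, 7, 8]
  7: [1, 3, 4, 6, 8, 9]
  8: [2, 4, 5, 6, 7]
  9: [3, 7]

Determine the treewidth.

A width-2 tree decomposition is:
Bags: B1 = {6, 7, 8}  B2 = {3, 6, 7}  B3 = {2, 6, 8}  B4 = {4, 7, 8}  B5 = {1, 3, 7}  B6 = {5, 6, 8}  B7 = {3, 7, 9}
Tree: B1–B2, B1–B3, B1–B4, B2–B5, B3–B6, B2–B7
Each bag holds 3 vertices, so the decomposition has width 2, which upper-bounds the treewidth. Conversely, {2, 6, 8} is a clique of size 3, and the vertices of any clique must share a bag in every tree decomposition; so some bag has ≥ 3 vertices and tw(G) ≥ 2. The upper and lower bounds meet at 2, so that is the treewidth.

2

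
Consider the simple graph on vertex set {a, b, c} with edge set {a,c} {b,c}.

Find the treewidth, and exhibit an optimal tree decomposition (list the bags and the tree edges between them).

Treewidth 1.
One optimal decomposition is:
Bags: B1 = {a, c}  B2 = {b, c}
Tree: B1–B2

Each bag holds 2 vertices, so the decomposition has width 1, which upper-bounds the treewidth. Since G has at least one edge (e.g. c–a), it is not an edgeless graph, so tw(G) ≥ 1. Therefore the treewidth is 1.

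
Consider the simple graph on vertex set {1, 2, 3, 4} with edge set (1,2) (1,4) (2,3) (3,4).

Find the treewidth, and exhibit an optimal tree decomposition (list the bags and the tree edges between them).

Treewidth 2.
One such decomposition:
Bags: B1 = {1, 2, 3}  B2 = {1, 3, 4}
Tree: B1–B2

Each bag holds 3 vertices, so the decomposition has width 2, which upper-bounds the treewidth. For the lower bound, G contains the cycle 1–2–3–4–1, so G is not a forest; only forests have treewidth ≤ 1, hence tw(G) ≥ 2. The upper and lower bounds meet at 2, so that is the treewidth.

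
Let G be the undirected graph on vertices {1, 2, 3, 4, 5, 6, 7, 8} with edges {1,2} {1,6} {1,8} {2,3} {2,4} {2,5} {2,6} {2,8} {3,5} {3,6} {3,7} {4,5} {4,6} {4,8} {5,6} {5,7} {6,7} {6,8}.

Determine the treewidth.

A width-3 tree decomposition is:
Bags: B1 = {2, 4, 5, 6}  B2 = {2, 4, 6, 8}  B3 = {1, 2, 6, 8}  B4 = {2, 3, 5, 6}  B5 = {3, 5, 6, 7}
Tree: B1–B2, B2–B3, B1–B4, B4–B5
Each bag holds 4 vertices, so the decomposition has width 3, which upper-bounds the treewidth. For the lower bound, the 4 vertices {1, 2, 6, 8} are pairwise adjacent, and any tree decomposition puts a clique entirely inside one bag — forcing width ≥ 3. Therefore the treewidth is 3.

3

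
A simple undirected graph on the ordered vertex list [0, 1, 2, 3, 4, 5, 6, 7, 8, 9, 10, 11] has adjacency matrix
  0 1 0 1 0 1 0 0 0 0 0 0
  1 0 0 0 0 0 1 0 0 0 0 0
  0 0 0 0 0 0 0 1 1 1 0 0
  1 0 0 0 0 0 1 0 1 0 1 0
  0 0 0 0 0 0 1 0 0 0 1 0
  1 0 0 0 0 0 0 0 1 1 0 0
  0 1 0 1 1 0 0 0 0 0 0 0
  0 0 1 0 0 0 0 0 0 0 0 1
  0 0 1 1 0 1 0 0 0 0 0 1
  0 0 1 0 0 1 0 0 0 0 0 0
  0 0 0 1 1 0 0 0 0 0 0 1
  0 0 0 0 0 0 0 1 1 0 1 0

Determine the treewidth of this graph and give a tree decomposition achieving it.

The largest bag has 4 vertices, giving width 3; this decomposition certifies tw(G) ≤ 3. For the lower bound: the 4 vertex sets {1,4,6}, {0}, {3}, {5,8,10,11} are disjoint, each induces a connected subgraph, and every pair is joined by at least one edge of G. Contracting each set to a single vertex therefore yields K_{4} as a minor, and since treewidth is minor-monotone, tw(G) ≥ tw(K_{4}) = 3. Hence tw(G) = 3 exactly.

Treewidth 3.
One optimal decomposition is:
Bags: B1 = {0, 1, 4, 6}  B2 = {0, 3, 4, 6}  B3 = {0, 3, 4, 10}  B4 = {0, 3, 5, 10}  B5 = {3, 5, 8, 10}  B6 = {5, 8, 10, 11}  B7 = {5, 8, 9, 11}  B8 = {2, 8, 9, 11}  B9 = {2, 7, 9, 11}
Tree: B1–B2, B2–B3, B3–B4, B4–B5, B5–B6, B6–B7, B7–B8, B8–B9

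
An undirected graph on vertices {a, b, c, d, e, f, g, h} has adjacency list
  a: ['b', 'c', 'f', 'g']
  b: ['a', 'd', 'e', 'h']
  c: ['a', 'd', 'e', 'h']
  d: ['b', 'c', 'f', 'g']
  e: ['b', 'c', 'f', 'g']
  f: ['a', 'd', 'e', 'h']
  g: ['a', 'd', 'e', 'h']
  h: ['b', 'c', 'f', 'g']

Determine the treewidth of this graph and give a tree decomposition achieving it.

Treewidth 4.
One such decomposition:
Bags: B1 = {a, d, e, g, h}  B2 = {a, d, e, f, h}  B3 = {a, b, d, e, h}  B4 = {a, c, d, e, h}
Tree: B1–B2, B2–B3, B3–B4

Every bag has size at most 5, so the width is 5 − 1 = 4 and tw(G) ≤ 4. For the lower bound: the 5 vertex sets {d,g}, {a,f}, {b,e}, {h}, {c} are disjoint, each induces a connected subgraph, and every pair is joined by at least one edge of G. Contracting each set to a single vertex therefore yields K_{5} as a minor, and since treewidth is minor-monotone, tw(G) ≥ tw(K_{5}) = 4. Combining the bounds, tw(G) = 4.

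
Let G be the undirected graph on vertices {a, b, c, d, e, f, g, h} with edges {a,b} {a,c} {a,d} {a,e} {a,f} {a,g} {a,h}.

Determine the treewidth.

A width-1 tree decomposition is:
Bags: B1 = {a, c}  B2 = {a, h}  B3 = {a, d}  B4 = {a, b}  B5 = {a, e}  B6 = {a, f}  B7 = {a, g}
Tree: B1–B2, B2–B3, B2–B4, B2–B5, B1–B6, B1–B7
The largest bag has 2 vertices, giving width 1; this decomposition certifies tw(G) ≤ 1. Any graph with an edge has treewidth ≥ 1, and G has the edge a–c. Hence tw(G) = 1 exactly.

1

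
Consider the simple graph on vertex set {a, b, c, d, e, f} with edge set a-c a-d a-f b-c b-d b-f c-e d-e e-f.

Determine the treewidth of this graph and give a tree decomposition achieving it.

Treewidth 3.
One optimal decomposition is:
Bags: B1 = {a, c, d, f}  B2 = {b, c, d, f}  B3 = {c, d, e, f}
Tree: B1–B2, B2–B3

The largest bag has 4 vertices, giving width 3; this decomposition certifies tw(G) ≤ 3. For the lower bound: the 4 vertex sets {a,d}, {b,f}, {c}, {e} are disjoint, each induces a connected subgraph, and every pair is joined by at least one edge of G. Contracting each set to a single vertex therefore yields K_{4} as a minor, and since treewidth is minor-monotone, tw(G) ≥ tw(K_{4}) = 3. Therefore the treewidth is 3.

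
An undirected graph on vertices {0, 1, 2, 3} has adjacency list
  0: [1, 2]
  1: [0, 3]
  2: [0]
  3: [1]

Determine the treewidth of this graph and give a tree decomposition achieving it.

Treewidth 1.
Bags: B1 = {1, 3}  B2 = {0, 1}  B3 = {0, 2}
Tree: B1–B2, B2–B3

Every bag has size at most 2, so the width is 2 − 1 = 1 and tw(G) ≤ 1. Any graph with an edge has treewidth ≥ 1, and G has the edge 1–3. The upper and lower bounds meet at 1, so that is the treewidth.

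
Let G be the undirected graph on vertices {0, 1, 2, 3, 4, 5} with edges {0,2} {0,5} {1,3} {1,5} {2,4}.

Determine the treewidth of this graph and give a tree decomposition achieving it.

Every bag has size at most 2, so the width is 2 − 1 = 1 and tw(G) ≤ 1. G has an edge, so its treewidth is at least 1. The upper and lower bounds meet at 1, so that is the treewidth.

Treewidth 1.
Bags: B1 = {1, 3}  B2 = {1, 5}  B3 = {0, 5}  B4 = {0, 2}  B5 = {2, 4}
Tree: B1–B2, B2–B3, B3–B4, B4–B5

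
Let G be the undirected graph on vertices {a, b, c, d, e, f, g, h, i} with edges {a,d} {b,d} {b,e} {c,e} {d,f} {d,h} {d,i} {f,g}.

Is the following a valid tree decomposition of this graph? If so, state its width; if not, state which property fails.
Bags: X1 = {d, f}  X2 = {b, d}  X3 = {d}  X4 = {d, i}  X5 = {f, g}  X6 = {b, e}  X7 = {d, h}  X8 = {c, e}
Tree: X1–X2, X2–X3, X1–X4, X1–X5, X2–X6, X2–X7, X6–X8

A tree decomposition must satisfy three properties: every vertex lies in some bag; for every edge, both endpoints lie together in some bag; and for every vertex, the bags containing it form a connected subtree. Here vertex a appears in no bag, so the decomposition is invalid.

No — vertex a appears in no bag.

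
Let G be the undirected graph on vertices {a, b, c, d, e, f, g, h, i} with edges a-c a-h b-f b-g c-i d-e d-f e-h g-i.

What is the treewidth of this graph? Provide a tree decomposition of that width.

Treewidth 2.
Bags: B1 = {b, f, g}  B2 = {f, g, i}  B3 = {c, f, i}  B4 = {a, c, f}  B5 = {a, f, h}  B6 = {e, f, h}  B7 = {d, e, f}
Tree: B1–B2, B2–B3, B3–B4, B4–B5, B5–B6, B6–B7

The largest bag has 3 vertices, giving width 2; this decomposition certifies tw(G) ≤ 2. For the lower bound, G contains the cycle f–b–g–i–c–a–h–e–d–f, so G is not a forest; only forests have treewidth ≤ 1, hence tw(G) ≥ 2. Combining the bounds, tw(G) = 2.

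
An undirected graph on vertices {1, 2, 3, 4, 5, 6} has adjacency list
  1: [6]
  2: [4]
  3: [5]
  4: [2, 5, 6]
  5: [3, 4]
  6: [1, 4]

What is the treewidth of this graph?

1

A width-1 tree decomposition is:
Bags: B1 = {2, 4}  B2 = {4, 5}  B3 = {4, 6}  B4 = {1, 6}  B5 = {3, 5}
Tree: B1–B2, B1–B3, B3–B4, B2–B5
Each bag holds 2 vertices, so the decomposition has width 1, which upper-bounds the treewidth. G has an edge, so its treewidth is at least 1. The upper and lower bounds meet at 1, so that is the treewidth.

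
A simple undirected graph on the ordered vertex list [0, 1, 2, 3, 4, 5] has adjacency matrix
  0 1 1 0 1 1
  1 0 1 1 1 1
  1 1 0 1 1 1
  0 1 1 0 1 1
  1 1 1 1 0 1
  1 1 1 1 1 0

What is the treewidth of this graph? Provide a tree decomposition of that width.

Every bag has size at most 5, so the width is 5 − 1 = 4 and tw(G) ≤ 4. Conversely, {0, 1, 2, 4, 5} is a clique of size 5, and the vertices of any clique must share a bag in every tree decomposition; so some bag has ≥ 5 vertices and tw(G) ≥ 4. Combining the bounds, tw(G) = 4.

Treewidth 4.
One optimal decomposition is:
Bags: B1 = {1, 2, 3, 4, 5}  B2 = {0, 1, 2, 4, 5}
Tree: B1–B2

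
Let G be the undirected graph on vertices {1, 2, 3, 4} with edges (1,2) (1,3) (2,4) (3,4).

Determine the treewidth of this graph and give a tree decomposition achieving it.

Treewidth 2.
One optimal decomposition is:
Bags: B1 = {1, 3, 4}  B2 = {1, 2, 4}
Tree: B1–B2

The largest bag has 3 vertices, giving width 2; this decomposition certifies tw(G) ≤ 2. The edges 4–3–1–2–4 form a cycle, so G is not a tree and its treewidth is at least 2. Combining the bounds, tw(G) = 2.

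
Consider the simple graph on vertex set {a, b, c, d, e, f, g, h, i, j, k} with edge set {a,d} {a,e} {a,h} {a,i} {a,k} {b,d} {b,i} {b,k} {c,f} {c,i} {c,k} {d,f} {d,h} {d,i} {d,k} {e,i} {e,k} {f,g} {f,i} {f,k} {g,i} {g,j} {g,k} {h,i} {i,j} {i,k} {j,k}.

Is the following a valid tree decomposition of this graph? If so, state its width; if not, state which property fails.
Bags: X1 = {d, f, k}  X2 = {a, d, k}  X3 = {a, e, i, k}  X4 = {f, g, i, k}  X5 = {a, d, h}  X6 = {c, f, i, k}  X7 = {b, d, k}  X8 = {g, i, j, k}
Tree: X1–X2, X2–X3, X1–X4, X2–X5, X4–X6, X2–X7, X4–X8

A tree decomposition must satisfy three properties: every vertex lies in some bag; for every edge, both endpoints lie together in some bag; and for every vertex, the bags containing it form a connected subtree. Here edge (i,d) lies in no bag, so the decomposition is invalid.

No — edge (i,d) lies in no bag.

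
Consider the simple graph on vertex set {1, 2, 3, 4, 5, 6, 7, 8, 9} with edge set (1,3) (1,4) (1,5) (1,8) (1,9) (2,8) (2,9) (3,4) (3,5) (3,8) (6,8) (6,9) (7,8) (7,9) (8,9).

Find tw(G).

2

A width-2 tree decomposition is:
Bags: B1 = {2, 8, 9}  B2 = {1, 8, 9}  B3 = {7, 8, 9}  B4 = {6, 8, 9}  B5 = {1, 3, 8}  B6 = {1, 3, 5}  B7 = {1, 3, 4}
Tree: B1–B2, B2–B3, B1–B4, B2–B5, B5–B6, B6–B7
Each bag holds 3 vertices, so the decomposition has width 2, which upper-bounds the treewidth. For the lower bound, the 3 vertices {1, 8, 9} are pairwise adjacent, and any tree decomposition puts a clique entirely inside one bag — forcing width ≥ 2. Combining the bounds, tw(G) = 2.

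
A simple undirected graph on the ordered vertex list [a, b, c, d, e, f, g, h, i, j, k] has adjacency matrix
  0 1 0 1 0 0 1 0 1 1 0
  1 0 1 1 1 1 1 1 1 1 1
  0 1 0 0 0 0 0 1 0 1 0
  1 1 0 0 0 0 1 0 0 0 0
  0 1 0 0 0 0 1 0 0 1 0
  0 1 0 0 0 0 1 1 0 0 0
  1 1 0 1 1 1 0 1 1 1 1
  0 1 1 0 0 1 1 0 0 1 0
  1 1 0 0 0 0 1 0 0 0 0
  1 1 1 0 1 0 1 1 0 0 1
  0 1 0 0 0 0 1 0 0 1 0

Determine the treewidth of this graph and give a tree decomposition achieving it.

The largest bag has 4 vertices, giving width 3; this decomposition certifies tw(G) ≤ 3. On the other hand G contains the 4-clique {a, b, d, g}. A clique must lie in a single bag of any decomposition, so no decomposition can have width below 3. Hence tw(G) = 3 exactly.

Treewidth 3.
One optimal decomposition is:
Bags: B1 = {b, f, g, h}  B2 = {b, g, h, j}  B3 = {a, b, g, j}  B4 = {b, c, h, j}  B5 = {b, e, g, j}  B6 = {b, g, j, k}  B7 = {a, b, d, g}  B8 = {a, b, g, i}
Tree: B1–B2, B2–B3, B2–B4, B3–B5, B5–B6, B3–B7, B7–B8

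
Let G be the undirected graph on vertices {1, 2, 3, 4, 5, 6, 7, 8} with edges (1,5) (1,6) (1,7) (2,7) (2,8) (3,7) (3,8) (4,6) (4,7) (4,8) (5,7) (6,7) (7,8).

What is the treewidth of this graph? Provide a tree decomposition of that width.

The largest bag has 3 vertices, giving width 2; this decomposition certifies tw(G) ≤ 2. For the lower bound, the 3 vertices {2, 7, 8} are pairwise adjacent, and any tree decomposition puts a clique entirely inside one bag — forcing width ≥ 2. Hence tw(G) = 2 exactly.

Treewidth 2.
One optimal decomposition is:
Bags: B1 = {2, 7, 8}  B2 = {4, 7, 8}  B3 = {3, 7, 8}  B4 = {4, 6, 7}  B5 = {1, 6, 7}  B6 = {1, 5, 7}
Tree: B1–B2, B1–B3, B2–B4, B4–B5, B5–B6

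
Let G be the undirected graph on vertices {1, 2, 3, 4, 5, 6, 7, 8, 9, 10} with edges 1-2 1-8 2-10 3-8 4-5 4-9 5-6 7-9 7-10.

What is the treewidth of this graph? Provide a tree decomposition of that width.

Treewidth 1.
One such decomposition:
Bags: B1 = {5, 6}  B2 = {4, 5}  B3 = {4, 9}  B4 = {7, 9}  B5 = {7, 10}  B6 = {2, 10}  B7 = {1, 2}  B8 = {1, 8}  B9 = {3, 8}
Tree: B1–B2, B2–B3, B3–B4, B4–B5, B5–B6, B6–B7, B7–B8, B8–B9

Every bag has size at most 2, so the width is 2 − 1 = 1 and tw(G) ≤ 1. Since G has at least one edge (e.g. 6–5), it is not an edgeless graph, so tw(G) ≥ 1. Combining the bounds, tw(G) = 1.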